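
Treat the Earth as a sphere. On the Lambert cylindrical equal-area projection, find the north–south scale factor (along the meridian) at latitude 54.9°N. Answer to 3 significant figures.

The Lambert cylindrical equal-area projection is the cylindrical equal-area projection with its standard parallel at the equator (φ₀ = 0). Cylindrical equal-area (φ₀ = 0°): h = cos φ / cos 0° along meridians, k = cos 0° / cos φ along parallels; h·k = 1.
h = cos 54.9° / cos 0° = 0.5750/1.000 = 0.5750.

0.575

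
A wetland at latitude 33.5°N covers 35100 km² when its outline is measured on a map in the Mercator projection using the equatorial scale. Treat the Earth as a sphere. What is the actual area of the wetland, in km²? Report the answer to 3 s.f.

Mercator is conformal, so the point scale is isotropic: h = k = sec φ = 1/cos φ.
Areal scale = k² = sec²φ = 1/cos²(33.5°) = 1/0.8339² = 1.438.
True area = apparent / (areal scale) = 35100 / 1.438 ≈ 24400 km².

24400 km²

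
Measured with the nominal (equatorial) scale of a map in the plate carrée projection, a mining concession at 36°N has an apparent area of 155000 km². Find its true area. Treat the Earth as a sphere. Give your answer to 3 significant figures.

Plate carrée maps x = Rλ, y = Rφ. The meridian scale is h = 1 and the parallel scale is k = 1/cos φ = sec φ.
Areal scale = h·k = 1 × sec φ; at 36°, h = 1.000, k = 1.236, so h·k = 1.236.
True area = apparent / (areal scale) = 155000 / 1.236 ≈ 125000 km².

125000 km²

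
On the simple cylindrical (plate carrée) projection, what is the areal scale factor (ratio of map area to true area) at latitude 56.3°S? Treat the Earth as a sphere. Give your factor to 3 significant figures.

Plate carrée maps x = Rλ, y = Rφ. The meridian scale is h = 1 and the parallel scale is k = 1/cos φ = sec φ.
Areal scale = h·k = 1 × sec φ; at 56.3°, h = 1.000, k = 1.802, so h·k = 1.802.

1.80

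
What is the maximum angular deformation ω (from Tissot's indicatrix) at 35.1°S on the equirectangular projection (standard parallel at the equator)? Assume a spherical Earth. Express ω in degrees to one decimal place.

For the equirectangular projection with φ₀ = 0 (plate carrée), h = 1 along meridians and k = sec φ along parallels.
At 35.1°: h = 1.000, k = 1.222; principal scales a = 1.222, b = 1.000.
sin(ω/2) = (a − b)/(a + b) = 0.2223/2.222 = 0.1000, so ω = 2 arcsin(0.1000) ≈ 11.5°.

11.5°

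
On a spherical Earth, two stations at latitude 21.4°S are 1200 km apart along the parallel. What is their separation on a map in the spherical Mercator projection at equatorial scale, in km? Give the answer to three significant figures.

The Mercator projection is conformal; its linear scale factor is the same in every direction and equals sec φ = 1/cos φ.
Along the parallel, k = sec 21.4° = 1/0.9311 = 1.074.
Map distance = 1200 × 1.074 ≈ 1290 km.

1290 km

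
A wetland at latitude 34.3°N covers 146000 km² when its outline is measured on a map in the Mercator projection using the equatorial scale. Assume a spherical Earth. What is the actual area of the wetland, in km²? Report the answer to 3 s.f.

Mercator is conformal, so the point scale is isotropic: h = k = sec φ = 1/cos φ.
Areal scale = k² = sec²φ = 1/cos²(34.3°) = 1/0.8261² = 1.465.
True area = apparent / (areal scale) = 146000 / 1.465 ≈ 99600 km².

99600 km²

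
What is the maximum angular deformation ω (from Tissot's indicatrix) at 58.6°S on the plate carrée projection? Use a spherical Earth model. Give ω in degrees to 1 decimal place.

36.7°

Plate carrée maps x = Rλ, y = Rφ. The meridian scale is h = 1 and the parallel scale is k = 1/cos φ = sec φ.
At 58.6°: h = 1.000, k = 1.919; principal scales a = 1.919, b = 1.000.
sin(ω/2) = (a − b)/(a + b) = 0.9194/2.919 = 0.3149, so ω = 2 arcsin(0.3149) ≈ 36.7°.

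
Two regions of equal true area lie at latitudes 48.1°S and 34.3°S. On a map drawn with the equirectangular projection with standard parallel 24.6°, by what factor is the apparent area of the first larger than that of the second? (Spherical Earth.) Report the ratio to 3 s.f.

1.24

The equidistant cylindrical projection with φ₀ = 24.6° has h = 1 (meridians true) and k = cos φ₀ / cos φ along parallels.
Areal scale at 48.1°: h·k = 1.000 × 1.361 = 1.361.
Areal scale at 34.3°: h·k = 1.000 × 1.101 = 1.101.
Ratio = 1.361/1.101 ≈ 1.24.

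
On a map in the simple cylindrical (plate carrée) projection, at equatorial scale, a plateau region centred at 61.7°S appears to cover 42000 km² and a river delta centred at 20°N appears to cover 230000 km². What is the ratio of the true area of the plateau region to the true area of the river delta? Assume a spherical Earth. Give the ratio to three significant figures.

0.0921

On the plate carrée, areal scale = h·k = 1 × sec φ, so true area = apparent × cos φ.
True area of plateau region: 42000 × cos(61.7°) = 42000 × 0.4741 = 19910 km².
True area of river delta: 230000 × cos(20°) = 230000 × 0.9397 = 216100 km².
Ratio = 19910 / 216100 ≈ 0.0921.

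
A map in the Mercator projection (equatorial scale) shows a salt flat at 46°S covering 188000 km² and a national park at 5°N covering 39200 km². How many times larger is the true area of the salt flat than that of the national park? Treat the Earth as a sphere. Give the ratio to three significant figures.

Since Mercator area scale is 1/cos²φ, the true area equals the apparent area multiplied by cos²φ.
True area of salt flat: 188000 × cos²(46°) = 188000 × 0.4826 = 90720 km².
True area of national park: 39200 × cos²(5°) = 39200 × 0.9924 = 38900 km².
Ratio = 90720 / 38900 ≈ 2.33.

2.33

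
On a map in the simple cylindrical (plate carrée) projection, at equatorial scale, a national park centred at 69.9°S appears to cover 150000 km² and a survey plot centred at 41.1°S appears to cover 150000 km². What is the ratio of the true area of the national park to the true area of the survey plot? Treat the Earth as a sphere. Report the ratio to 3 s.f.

Plate carrée has h = 1 and k = sec φ, giving areal scale sec φ; true area = (apparent area) · cos φ.
True area of national park: 150000 × cos(69.9°) = 150000 × 0.3437 = 51550 km².
True area of survey plot: 150000 × cos(41.1°) = 150000 × 0.7536 = 113000 km².
Ratio = 51550 / 113000 ≈ 0.456.

0.456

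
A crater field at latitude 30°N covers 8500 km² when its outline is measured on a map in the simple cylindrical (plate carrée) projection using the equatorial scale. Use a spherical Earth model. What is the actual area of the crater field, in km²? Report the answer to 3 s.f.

For the equirectangular projection with φ₀ = 0 (plate carrée), h = 1 along meridians and k = sec φ along parallels.
Areal scale = h·k = 1 × sec φ; at 30°, h = 1.000, k = 1.155, so h·k = 1.155.
True area = apparent / (areal scale) = 8500 / 1.155 ≈ 7360 km².

7360 km²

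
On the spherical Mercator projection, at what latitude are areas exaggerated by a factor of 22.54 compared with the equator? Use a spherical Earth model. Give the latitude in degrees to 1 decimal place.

Mercator areal scale is sec²φ.
sec²φ = 22.54  ⇒  cos²φ = 0.04437  ⇒  cos φ = 0.2106.
φ = arccos(0.2106) ≈ 77.8°.

77.8°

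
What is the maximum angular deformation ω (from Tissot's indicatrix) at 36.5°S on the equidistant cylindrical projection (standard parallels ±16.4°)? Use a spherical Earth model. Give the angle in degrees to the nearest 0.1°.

10.1°

In the equirectangular projection with standard parallel φ₀ = 16.4° (x = Rλ cos φ₀, y = Rφ), meridians are true-scale (h = 1) and the parallel scale is k = cos φ₀ / cos φ.
At 36.5°: h = 1.000, k = 1.193; principal scales a = 1.193, b = 1.000.
sin(ω/2) = (a − b)/(a + b) = 0.1934/2.193 = 0.08817, so ω = 2 arcsin(0.08817) ≈ 10.1°.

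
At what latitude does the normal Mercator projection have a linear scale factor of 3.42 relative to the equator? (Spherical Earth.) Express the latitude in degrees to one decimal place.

Mercator scale is k = sec φ = 1/cos φ.
1/cos φ = 3.42  ⇒  cos φ = 0.2924  ⇒  φ = arccos(0.2924) ≈ 73.0°.

73.0°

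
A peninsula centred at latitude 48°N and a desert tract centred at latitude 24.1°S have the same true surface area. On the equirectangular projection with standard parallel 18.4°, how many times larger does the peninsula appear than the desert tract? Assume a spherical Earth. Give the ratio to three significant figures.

1.36

With standard parallel φ₀ = 18.4°, the equirectangular projection gives x = Rλ cos φ₀, y = Rφ, so h = 1 and k = cos 18.4° / cos φ.
Areal scale at 48°: h·k = 1.000 × 1.418 = 1.418.
Areal scale at 24.1°: h·k = 1.000 × 1.039 = 1.039.
Ratio = 1.418/1.039 ≈ 1.36.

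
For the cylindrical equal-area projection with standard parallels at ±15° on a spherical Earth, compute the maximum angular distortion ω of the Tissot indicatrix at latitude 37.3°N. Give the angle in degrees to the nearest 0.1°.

Cylindrical equal-area (φ₀ = 15°): h = cos φ / cos 15° along meridians, k = cos 15° / cos φ along parallels; h·k = 1.
At 37.3°: h = 0.8235, k = 1.214; principal scales a = 1.214, b = 0.8235.
sin(ω/2) = (a − b)/(a + b) = 0.3907/2.038 = 0.1917, so ω = 2 arcsin(0.1917) ≈ 22.1°.

22.1°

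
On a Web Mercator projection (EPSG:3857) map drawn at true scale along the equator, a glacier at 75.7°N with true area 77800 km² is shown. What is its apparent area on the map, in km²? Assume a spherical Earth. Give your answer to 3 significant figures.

The Mercator projection is conformal; its linear scale factor is the same in every direction and equals sec φ = 1/cos φ.
Areal scale = k² = sec²φ = 1/cos²(75.7°) = 1/0.2470² = 16.39.
Apparent area = 77800 × 16.39 ≈ 1280000 km².

1280000 km²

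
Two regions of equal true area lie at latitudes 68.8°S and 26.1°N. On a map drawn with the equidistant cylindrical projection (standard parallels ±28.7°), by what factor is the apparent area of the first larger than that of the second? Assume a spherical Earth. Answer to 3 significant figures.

The equidistant cylindrical projection with φ₀ = 28.7° has h = 1 (meridians true) and k = cos φ₀ / cos φ along parallels.
Areal scale at 68.8°: h·k = 1.000 × 2.426 = 2.426.
Areal scale at 26.1°: h·k = 1.000 × 0.9767 = 0.9767.
Ratio = 2.426/0.9767 ≈ 2.48.

2.48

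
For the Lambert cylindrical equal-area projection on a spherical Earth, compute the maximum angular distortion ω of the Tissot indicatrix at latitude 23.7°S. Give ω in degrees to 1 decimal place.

The Lambert cylindrical equal-area projection is the cylindrical equal-area projection with its standard parallel at the equator (φ₀ = 0). For cylindrical equal-area with standard parallel φ₀, h = cos φ / cos φ₀ and k = cos φ₀ / cos φ, so h·k = 1.
At 23.7°: h = 0.9157, k = 1.092; principal scales a = 1.092, b = 0.9157.
sin(ω/2) = (a − b)/(a + b) = 0.1764/2.008 = 0.08788, so ω = 2 arcsin(0.08788) ≈ 10.1°.

10.1°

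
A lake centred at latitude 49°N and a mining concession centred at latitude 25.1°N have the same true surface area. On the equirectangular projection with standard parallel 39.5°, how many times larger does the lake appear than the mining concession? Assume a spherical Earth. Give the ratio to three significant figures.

1.38

With standard parallel φ₀ = 39.5°, the equirectangular projection gives x = Rλ cos φ₀, y = Rφ, so h = 1 and k = cos 39.5° / cos φ.
Areal scale at 49°: h·k = 1.000 × 1.176 = 1.176.
Areal scale at 25.1°: h·k = 1.000 × 0.8521 = 0.8521.
Ratio = 1.176/0.8521 ≈ 1.38.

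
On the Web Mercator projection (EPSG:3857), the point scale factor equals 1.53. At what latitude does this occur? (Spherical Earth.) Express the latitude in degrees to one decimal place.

49.2°

Mercator scale is k = sec φ = 1/cos φ.
1/cos φ = 1.53  ⇒  cos φ = 0.6536  ⇒  φ = arccos(0.6536) ≈ 49.2°.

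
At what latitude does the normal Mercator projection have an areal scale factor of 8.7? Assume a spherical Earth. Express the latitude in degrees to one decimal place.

70.2°

Mercator areal scale is sec²φ.
sec²φ = 8.7  ⇒  cos²φ = 0.1149  ⇒  cos φ = 0.3390.
φ = arccos(0.3390) ≈ 70.2°.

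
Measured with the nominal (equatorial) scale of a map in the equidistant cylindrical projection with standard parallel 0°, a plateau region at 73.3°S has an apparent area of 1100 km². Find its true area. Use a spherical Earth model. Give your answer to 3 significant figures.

For the equirectangular projection with φ₀ = 0 (plate carrée), h = 1 along meridians and k = sec φ along parallels.
Areal scale = h·k = 1 × sec φ; at 73.3°, h = 1.000, k = 3.480, so h·k = 3.480.
True area = apparent / (areal scale) = 1100 / 3.480 ≈ 316 km².

316 km²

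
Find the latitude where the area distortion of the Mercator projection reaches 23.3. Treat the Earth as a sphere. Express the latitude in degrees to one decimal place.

Mercator areal scale is sec²φ.
sec²φ = 23.3  ⇒  cos²φ = 0.04292  ⇒  cos φ = 0.2072.
φ = arccos(0.2072) ≈ 78.0°.

78.0°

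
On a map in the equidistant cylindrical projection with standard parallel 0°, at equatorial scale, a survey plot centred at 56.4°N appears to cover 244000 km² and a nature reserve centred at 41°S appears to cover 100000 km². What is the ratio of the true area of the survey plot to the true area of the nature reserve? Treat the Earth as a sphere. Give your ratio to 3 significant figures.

On the plate carrée, areal scale = h·k = 1 × sec φ, so true area = apparent × cos φ.
True area of survey plot: 244000 × cos(56.4°) = 244000 × 0.5534 = 135000 km².
True area of nature reserve: 100000 × cos(41°) = 100000 × 0.7547 = 75470 km².
Ratio = 135000 / 75470 ≈ 1.79.

1.79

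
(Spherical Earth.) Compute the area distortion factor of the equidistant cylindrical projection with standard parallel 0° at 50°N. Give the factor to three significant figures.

1.56

In the plate carrée (x = Rλ, y = Rφ), meridians are true-scale (h = 1) and parallels are stretched by k = sec φ.
Areal scale = h·k = 1 × sec φ; at 50°, h = 1.000, k = 1.556, so h·k = 1.556.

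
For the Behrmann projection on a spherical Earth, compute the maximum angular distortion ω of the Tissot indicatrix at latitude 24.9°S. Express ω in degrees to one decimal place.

The Behrmann projection is cylindrical equal-area with φ₀ = 30°. For cylindrical equal-area with standard parallel φ₀, h = cos φ / cos φ₀ and k = cos φ₀ / cos φ, so h·k = 1.
At 24.9°: h = 1.047, k = 0.9548; principal scales a = 1.047, b = 0.9548.
sin(ω/2) = (a − b)/(a + b) = 0.09259/2.002 = 0.04624, so ω = 2 arcsin(0.04624) ≈ 5.3°.

5.3°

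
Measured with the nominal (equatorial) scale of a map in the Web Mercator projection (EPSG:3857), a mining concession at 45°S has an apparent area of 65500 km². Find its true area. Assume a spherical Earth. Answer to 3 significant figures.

32800 km²

For Mercator, h = k = sec φ (a conformal cylindrical projection has a single point scale, 1/cos φ).
Areal scale = k² = sec²φ = 1/cos²(45°) = 1/0.7071² = 2.000.
True area = apparent / (areal scale) = 65500 / 2.000 ≈ 32800 km².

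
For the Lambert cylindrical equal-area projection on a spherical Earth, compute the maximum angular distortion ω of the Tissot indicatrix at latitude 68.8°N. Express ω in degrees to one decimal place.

100.5°

The Lambert cylindrical equal-area projection is the cylindrical equal-area projection with its standard parallel at the equator (φ₀ = 0). Cylindrical equal-area (φ₀ = 0°): h = cos φ / cos 0° along meridians, k = cos 0° / cos φ along parallels; h·k = 1.
At 68.8°: h = 0.3616, k = 2.765; principal scales a = 2.765, b = 0.3616.
sin(ω/2) = (a − b)/(a + b) = 2.404/3.127 = 0.7687, so ω = 2 arcsin(0.7687) ≈ 100.5°.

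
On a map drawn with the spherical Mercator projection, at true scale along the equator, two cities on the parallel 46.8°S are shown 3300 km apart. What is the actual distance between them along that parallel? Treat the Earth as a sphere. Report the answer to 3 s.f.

2260 km

For Mercator, h = k = sec φ (a conformal cylindrical projection has a single point scale, 1/cos φ).
Along the parallel at 46.8°, map distances are exaggerated by k = sec 46.8° = 1.461.
True distance = 3300 / 1.461 = 3300 × cos 46.8° ≈ 2260 km.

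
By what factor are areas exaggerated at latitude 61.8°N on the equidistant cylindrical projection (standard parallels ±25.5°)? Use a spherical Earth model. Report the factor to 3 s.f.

In the equirectangular projection with standard parallel φ₀ = 25.5° (x = Rλ cos φ₀, y = Rφ), meridians are true-scale (h = 1) and the parallel scale is k = cos φ₀ / cos φ.
Areal scale = h·k = 1 × cos φ₀ / cos φ; at 61.8°, h = 1.000, k = 1.910, so h·k = 1.910.

1.91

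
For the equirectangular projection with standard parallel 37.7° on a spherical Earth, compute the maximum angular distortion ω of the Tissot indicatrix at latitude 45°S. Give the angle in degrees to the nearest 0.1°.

6.4°

In the equirectangular projection with standard parallel φ₀ = 37.7° (x = Rλ cos φ₀, y = Rφ), meridians are true-scale (h = 1) and the parallel scale is k = cos φ₀ / cos φ.
At 45°: h = 1.000, k = 1.119; principal scales a = 1.119, b = 1.000.
sin(ω/2) = (a − b)/(a + b) = 0.1190/2.119 = 0.05614, so ω = 2 arcsin(0.05614) ≈ 6.4°.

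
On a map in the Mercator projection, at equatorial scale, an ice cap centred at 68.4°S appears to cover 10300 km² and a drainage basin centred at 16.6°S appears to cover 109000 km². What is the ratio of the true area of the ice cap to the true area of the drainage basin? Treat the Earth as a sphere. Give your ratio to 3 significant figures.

Mercator's areal exaggeration is sec²φ; hence true area = (apparent area) · cos²φ.
True area of ice cap: 10300 × cos²(68.4°) = 10300 × 0.1355 = 1396 km².
True area of drainage basin: 109000 × cos²(16.6°) = 109000 × 0.9184 = 100100 km².
Ratio = 1396 / 100100 ≈ 0.0139.

0.0139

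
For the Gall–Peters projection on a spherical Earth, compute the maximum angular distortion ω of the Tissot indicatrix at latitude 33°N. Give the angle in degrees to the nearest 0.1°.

Gall–Peters is a cylindrical equal-area projection with standard parallels at ±45°. A cylindrical equal-area projection with standard parallel φ₀ has meridian scale h = cos φ / cos φ₀ and parallel scale k = cos φ₀ / cos φ (so areas are preserved, h·k = 1).
At 33°: h = 1.186, k = 0.8431; principal scales a = 1.186, b = 0.8431.
sin(ω/2) = (a − b)/(a + b) = 0.3429/2.029 = 0.1690, so ω = 2 arcsin(0.1690) ≈ 19.5°.

19.5°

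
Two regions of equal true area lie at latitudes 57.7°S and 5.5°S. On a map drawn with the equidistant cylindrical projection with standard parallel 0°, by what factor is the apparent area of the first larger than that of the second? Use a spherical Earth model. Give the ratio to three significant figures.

1.86

In the plate carrée (x = Rλ, y = Rφ), meridians are true-scale (h = 1) and parallels are stretched by k = sec φ.
Areal scale at 57.7°: h·k = 1.000 × 1.871 = 1.871.
Areal scale at 5.5°: h·k = 1.000 × 1.005 = 1.005.
Ratio = 1.871/1.005 ≈ 1.86.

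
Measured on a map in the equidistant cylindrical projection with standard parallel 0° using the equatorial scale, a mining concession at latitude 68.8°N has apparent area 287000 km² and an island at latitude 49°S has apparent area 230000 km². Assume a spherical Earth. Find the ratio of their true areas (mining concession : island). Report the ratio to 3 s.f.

On the plate carrée, areal scale = h·k = 1 × sec φ, so true area = apparent × cos φ.
True area of mining concession: 287000 × cos(68.8°) = 287000 × 0.3616 = 103800 km².
True area of island: 230000 × cos(49°) = 230000 × 0.6561 = 150900 km².
Ratio = 103800 / 150900 ≈ 0.688.

0.688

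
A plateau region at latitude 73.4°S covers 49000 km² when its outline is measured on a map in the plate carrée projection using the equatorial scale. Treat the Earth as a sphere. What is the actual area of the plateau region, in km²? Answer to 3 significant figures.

14000 km²

Plate carrée maps x = Rλ, y = Rφ. The meridian scale is h = 1 and the parallel scale is k = 1/cos φ = sec φ.
Areal scale = h·k = 1 × sec φ; at 73.4°, h = 1.000, k = 3.500, so h·k = 3.500.
True area = apparent / (areal scale) = 49000 / 3.500 ≈ 14000 km².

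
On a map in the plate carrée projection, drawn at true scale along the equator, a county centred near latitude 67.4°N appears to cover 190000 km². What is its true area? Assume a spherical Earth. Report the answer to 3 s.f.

In the plate carrée (x = Rλ, y = Rφ), meridians are true-scale (h = 1) and parallels are stretched by k = sec φ.
Areal scale = h·k = 1 × sec φ; at 67.4°, h = 1.000, k = 2.602, so h·k = 2.602.
True area = apparent / (areal scale) = 190000 / 2.602 ≈ 73000 km².

73000 km²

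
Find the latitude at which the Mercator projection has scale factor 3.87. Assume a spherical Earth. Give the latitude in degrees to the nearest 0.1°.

75.0°

Mercator scale is k = sec φ = 1/cos φ.
1/cos φ = 3.87  ⇒  cos φ = 0.2584  ⇒  φ = arccos(0.2584) ≈ 75.0°.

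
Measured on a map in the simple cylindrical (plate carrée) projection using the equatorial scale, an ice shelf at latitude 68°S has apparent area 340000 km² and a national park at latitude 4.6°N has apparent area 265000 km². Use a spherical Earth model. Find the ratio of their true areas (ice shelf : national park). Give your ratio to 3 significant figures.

0.482

Plate carrée has h = 1 and k = sec φ, giving areal scale sec φ; true area = (apparent area) · cos φ.
True area of ice shelf: 340000 × cos(68°) = 340000 × 0.3746 = 127400 km².
True area of national park: 265000 × cos(4.6°) = 265000 × 0.9968 = 264100 km².
Ratio = 127400 / 264100 ≈ 0.482.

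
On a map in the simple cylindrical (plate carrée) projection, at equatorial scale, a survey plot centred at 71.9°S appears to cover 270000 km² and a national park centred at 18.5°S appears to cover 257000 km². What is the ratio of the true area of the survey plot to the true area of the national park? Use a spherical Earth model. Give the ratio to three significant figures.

On the plate carrée, areal scale = h·k = 1 × sec φ, so true area = apparent × cos φ.
True area of survey plot: 270000 × cos(71.9°) = 270000 × 0.3107 = 83880 km².
True area of national park: 257000 × cos(18.5°) = 257000 × 0.9483 = 243700 km².
Ratio = 83880 / 243700 ≈ 0.344.

0.344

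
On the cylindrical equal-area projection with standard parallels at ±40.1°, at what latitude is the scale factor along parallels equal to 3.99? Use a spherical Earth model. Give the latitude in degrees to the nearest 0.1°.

A cylindrical equal-area projection with standard parallel φ₀ has meridian scale h = cos φ / cos φ₀ and parallel scale k = cos φ₀ / cos φ (so areas are preserved, h·k = 1).
k = cos φ₀ / cos φ = 3.99  ⇒  cos φ = cos 40.1° / 3.99 = 0.1917.
φ = arccos(0.1917) ≈ 78.9°.

78.9°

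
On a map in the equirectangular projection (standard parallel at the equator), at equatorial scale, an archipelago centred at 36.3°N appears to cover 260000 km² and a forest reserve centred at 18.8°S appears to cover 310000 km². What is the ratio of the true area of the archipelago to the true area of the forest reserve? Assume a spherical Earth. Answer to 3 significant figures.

0.714

On the plate carrée, areal scale = h·k = 1 × sec φ, so true area = apparent × cos φ.
True area of archipelago: 260000 × cos(36.3°) = 260000 × 0.8059 = 209500 km².
True area of forest reserve: 310000 × cos(18.8°) = 310000 × 0.9466 = 293500 km².
Ratio = 209500 / 293500 ≈ 0.714.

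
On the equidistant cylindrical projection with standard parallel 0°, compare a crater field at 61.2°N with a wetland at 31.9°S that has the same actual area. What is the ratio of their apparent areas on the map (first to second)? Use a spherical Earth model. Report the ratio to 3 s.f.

For the equirectangular projection with φ₀ = 0 (plate carrée), h = 1 along meridians and k = sec φ along parallels.
Areal scale at 61.2°: h·k = 1.000 × 2.076 = 2.076.
Areal scale at 31.9°: h·k = 1.000 × 1.178 = 1.178.
Ratio = 2.076/1.178 ≈ 1.76.

1.76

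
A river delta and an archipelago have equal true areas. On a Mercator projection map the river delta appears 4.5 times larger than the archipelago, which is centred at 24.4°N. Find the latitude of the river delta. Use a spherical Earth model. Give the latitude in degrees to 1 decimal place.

For equal true areas on Mercator, apparent areas scale as sec²φ, so the ratio is cos²φ₂ / cos²φ₁.
cos²φ₂ / cos²φ₁ = 4.5  ⇒  cos φ₁ = cos 24.4° / √4.5 = 0.9107/2.121 = 0.4293.
φ₁ = arccos(0.4293) ≈ 64.6°.

64.6°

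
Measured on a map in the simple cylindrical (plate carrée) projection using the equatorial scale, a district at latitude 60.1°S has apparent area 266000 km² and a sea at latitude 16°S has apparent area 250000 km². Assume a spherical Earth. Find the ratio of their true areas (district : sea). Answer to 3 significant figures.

0.552

On the plate carrée, areal scale = h·k = 1 × sec φ, so true area = apparent × cos φ.
True area of district: 266000 × cos(60.1°) = 266000 × 0.4985 = 132600 km².
True area of sea: 250000 × cos(16°) = 250000 × 0.9613 = 240300 km².
Ratio = 132600 / 240300 ≈ 0.552.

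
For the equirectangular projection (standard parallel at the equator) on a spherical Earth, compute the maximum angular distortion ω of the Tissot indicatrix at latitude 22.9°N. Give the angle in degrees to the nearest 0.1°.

Plate carrée maps x = Rλ, y = Rφ. The meridian scale is h = 1 and the parallel scale is k = 1/cos φ = sec φ.
At 22.9°: h = 1.000, k = 1.086; principal scales a = 1.086, b = 1.000.
sin(ω/2) = (a − b)/(a + b) = 0.08556/2.086 = 0.04102, so ω = 2 arcsin(0.04102) ≈ 4.7°.

4.7°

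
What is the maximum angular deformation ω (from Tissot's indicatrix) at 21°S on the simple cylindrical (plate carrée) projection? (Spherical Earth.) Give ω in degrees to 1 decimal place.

In the plate carrée (x = Rλ, y = Rφ), meridians are true-scale (h = 1) and parallels are stretched by k = sec φ.
At 21°: h = 1.000, k = 1.071; principal scales a = 1.071, b = 1.000.
sin(ω/2) = (a − b)/(a + b) = 0.07114/2.071 = 0.03435, so ω = 2 arcsin(0.03435) ≈ 3.9°.

3.9°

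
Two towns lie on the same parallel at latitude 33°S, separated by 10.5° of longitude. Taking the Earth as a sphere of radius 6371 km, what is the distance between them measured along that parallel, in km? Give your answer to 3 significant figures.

979 km

Arc length along a parallel = R cos φ · Δλ (with Δλ in radians).
= 6371 × cos 33° × (10.5° × π/180) = 6371 × 0.8387 × 0.1833 ≈ 979 km.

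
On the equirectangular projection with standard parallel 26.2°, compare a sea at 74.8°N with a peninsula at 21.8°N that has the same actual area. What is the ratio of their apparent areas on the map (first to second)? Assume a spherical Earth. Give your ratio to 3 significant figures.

With standard parallel φ₀ = 26.2°, the equirectangular projection gives x = Rλ cos φ₀, y = Rφ, so h = 1 and k = cos 26.2° / cos φ.
Areal scale at 74.8°: h·k = 1.000 × 3.422 = 3.422.
Areal scale at 21.8°: h·k = 1.000 × 0.9664 = 0.9664.
Ratio = 3.422/0.9664 ≈ 3.54.

3.54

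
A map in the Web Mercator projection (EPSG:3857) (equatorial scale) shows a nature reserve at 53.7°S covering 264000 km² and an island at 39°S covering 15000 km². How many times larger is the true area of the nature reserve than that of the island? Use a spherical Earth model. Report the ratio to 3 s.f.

Since Mercator area scale is 1/cos²φ, the true area equals the apparent area multiplied by cos²φ.
True area of nature reserve: 264000 × cos²(53.7°) = 264000 × 0.3505 = 92530 km².
True area of island: 15000 × cos²(39°) = 15000 × 0.6040 = 9059 km².
Ratio = 92530 / 9059 ≈ 10.2.

10.2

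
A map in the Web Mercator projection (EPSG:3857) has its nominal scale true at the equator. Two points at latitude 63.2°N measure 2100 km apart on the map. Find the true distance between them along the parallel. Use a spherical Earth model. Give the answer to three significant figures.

Mercator is conformal, so the point scale is isotropic: h = k = sec φ = 1/cos φ.
Along the parallel at 63.2°, map distances are exaggerated by k = sec 63.2° = 2.218.
True distance = 2100 / 2.218 = 2100 × cos 63.2° ≈ 947 km.

947 km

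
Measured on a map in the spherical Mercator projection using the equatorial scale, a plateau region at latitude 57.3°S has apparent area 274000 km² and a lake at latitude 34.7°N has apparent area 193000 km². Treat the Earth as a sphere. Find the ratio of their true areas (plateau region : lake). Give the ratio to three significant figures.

0.613

Since Mercator area scale is 1/cos²φ, the true area equals the apparent area multiplied by cos²φ.
True area of plateau region: 274000 × cos²(57.3°) = 274000 × 0.2919 = 79970 km².
True area of lake: 193000 × cos²(34.7°) = 193000 × 0.6759 = 130500 km².
Ratio = 79970 / 130500 ≈ 0.613.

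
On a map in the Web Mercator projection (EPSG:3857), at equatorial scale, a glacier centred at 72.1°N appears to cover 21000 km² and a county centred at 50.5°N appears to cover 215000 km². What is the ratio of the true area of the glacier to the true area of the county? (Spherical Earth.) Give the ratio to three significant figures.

0.0228

On Mercator the areal scale is sec²φ, so true area = apparent × cos²φ.
True area of glacier: 21000 × cos²(72.1°) = 21000 × 0.09447 = 1984 km².
True area of county: 215000 × cos²(50.5°) = 215000 × 0.4046 = 86990 km².
Ratio = 1984 / 86990 ≈ 0.0228.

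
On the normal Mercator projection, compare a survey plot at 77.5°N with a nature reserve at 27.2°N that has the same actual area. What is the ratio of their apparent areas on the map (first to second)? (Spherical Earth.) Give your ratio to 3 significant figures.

Mercator areal scale is sec²φ.
At 77.5°: sec²(77.5°) = 1/0.2164² = 21.35.
At 27.2°: sec²(27.2°) = 1/0.8894² = 1.264.
Ratio = 21.35/1.264 = cos²(27.2°)/cos²(77.5°) ≈ 16.9.

16.9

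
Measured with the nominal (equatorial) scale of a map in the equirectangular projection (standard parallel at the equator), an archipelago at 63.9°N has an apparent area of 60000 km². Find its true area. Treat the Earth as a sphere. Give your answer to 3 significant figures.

For the equirectangular projection with φ₀ = 0 (plate carrée), h = 1 along meridians and k = sec φ along parallels.
Areal scale = h·k = 1 × sec φ; at 63.9°, h = 1.000, k = 2.273, so h·k = 2.273.
True area = apparent / (areal scale) = 60000 / 2.273 ≈ 26400 km².

26400 km²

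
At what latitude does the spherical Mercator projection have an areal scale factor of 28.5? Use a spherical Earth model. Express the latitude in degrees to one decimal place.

79.2°

Mercator areal scale is sec²φ.
sec²φ = 28.5  ⇒  cos²φ = 0.03509  ⇒  cos φ = 0.1873.
φ = arccos(0.1873) ≈ 79.2°.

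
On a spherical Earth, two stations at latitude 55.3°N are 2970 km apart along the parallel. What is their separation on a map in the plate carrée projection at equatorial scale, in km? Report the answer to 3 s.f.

5220 km

In the plate carrée (x = Rλ, y = Rφ), meridians are true-scale (h = 1) and parallels are stretched by k = sec φ.
Along the parallel, k = sec 55.3° = 1/0.5693 = 1.757.
Map distance = 2970 × 1.757 ≈ 5220 km.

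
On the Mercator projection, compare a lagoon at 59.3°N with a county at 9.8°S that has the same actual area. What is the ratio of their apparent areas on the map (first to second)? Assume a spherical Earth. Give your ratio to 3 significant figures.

3.73

Mercator is conformal with k = sec φ, so areal scale = k² = sec²φ.
At 59.3°: sec²(59.3°) = 1/0.5105² = 3.837.
At 9.8°: sec²(9.8°) = 1/0.9854² = 1.030.
Ratio = 3.837/1.030 = cos²(9.8°)/cos²(59.3°) ≈ 3.73.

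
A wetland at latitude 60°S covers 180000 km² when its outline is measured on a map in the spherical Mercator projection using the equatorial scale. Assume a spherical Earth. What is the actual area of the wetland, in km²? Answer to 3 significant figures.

For Mercator, h = k = sec φ (a conformal cylindrical projection has a single point scale, 1/cos φ).
Areal scale = k² = sec²φ = 1/cos²(60°) = 1/0.5000² = 4.000.
True area = apparent / (areal scale) = 180000 / 4.000 ≈ 45000 km².

45000 km²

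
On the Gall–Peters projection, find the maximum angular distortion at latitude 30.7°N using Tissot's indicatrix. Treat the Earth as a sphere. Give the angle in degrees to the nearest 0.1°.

The Gall–Peters projection is cylindrical equal-area with φ₀ = 45°. For cylindrical equal-area with standard parallel φ₀, h = cos φ / cos φ₀ and k = cos φ₀ / cos φ, so h·k = 1.
At 30.7°: h = 1.216, k = 0.8224; principal scales a = 1.216, b = 0.8224.
sin(ω/2) = (a − b)/(a + b) = 0.3937/2.038 = 0.1931, so ω = 2 arcsin(0.1931) ≈ 22.3°.

22.3°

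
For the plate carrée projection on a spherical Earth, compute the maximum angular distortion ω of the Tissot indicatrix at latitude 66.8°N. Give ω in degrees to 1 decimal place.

51.5°

In the plate carrée (x = Rλ, y = Rφ), meridians are true-scale (h = 1) and parallels are stretched by k = sec φ.
At 66.8°: h = 1.000, k = 2.538; principal scales a = 2.538, b = 1.000.
sin(ω/2) = (a − b)/(a + b) = 1.538/3.538 = 0.4348, so ω = 2 arcsin(0.4348) ≈ 51.5°.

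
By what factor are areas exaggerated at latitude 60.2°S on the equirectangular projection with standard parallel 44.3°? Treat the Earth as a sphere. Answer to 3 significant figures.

1.44

With standard parallel φ₀ = 44.3°, the equirectangular projection gives x = Rλ cos φ₀, y = Rφ, so h = 1 and k = cos 44.3° / cos φ.
Areal scale = h·k = 1 × cos φ₀ / cos φ; at 60.2°, h = 1.000, k = 1.440, so h·k = 1.440.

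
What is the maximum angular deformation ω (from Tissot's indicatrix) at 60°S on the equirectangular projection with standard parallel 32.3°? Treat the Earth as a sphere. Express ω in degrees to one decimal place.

29.7°

The equidistant cylindrical projection with φ₀ = 32.3° has h = 1 (meridians true) and k = cos φ₀ / cos φ along parallels.
At 60°: h = 1.000, k = 1.691; principal scales a = 1.691, b = 1.000.
sin(ω/2) = (a − b)/(a + b) = 0.6905/2.691 = 0.2567, so ω = 2 arcsin(0.2567) ≈ 29.7°.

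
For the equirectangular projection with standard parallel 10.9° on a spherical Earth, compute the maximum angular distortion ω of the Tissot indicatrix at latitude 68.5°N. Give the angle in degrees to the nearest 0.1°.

With standard parallel φ₀ = 10.9°, the equirectangular projection gives x = Rλ cos φ₀, y = Rφ, so h = 1 and k = cos 10.9° / cos φ.
At 68.5°: h = 1.000, k = 2.679; principal scales a = 2.679, b = 1.000.
sin(ω/2) = (a − b)/(a + b) = 1.679/3.679 = 0.4564, so ω = 2 arcsin(0.4564) ≈ 54.3°.

54.3°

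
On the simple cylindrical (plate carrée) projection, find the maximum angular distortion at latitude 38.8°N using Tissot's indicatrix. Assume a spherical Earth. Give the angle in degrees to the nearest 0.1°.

Plate carrée maps x = Rλ, y = Rφ. The meridian scale is h = 1 and the parallel scale is k = 1/cos φ = sec φ.
At 38.8°: h = 1.000, k = 1.283; principal scales a = 1.283, b = 1.000.
sin(ω/2) = (a − b)/(a + b) = 0.2831/2.283 = 0.1240, so ω = 2 arcsin(0.1240) ≈ 14.2°.

14.2°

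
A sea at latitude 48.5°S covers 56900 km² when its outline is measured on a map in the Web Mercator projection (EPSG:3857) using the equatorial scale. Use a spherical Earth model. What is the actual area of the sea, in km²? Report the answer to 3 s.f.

For Mercator, h = k = sec φ (a conformal cylindrical projection has a single point scale, 1/cos φ).
Areal scale = k² = sec²φ = 1/cos²(48.5°) = 1/0.6626² = 2.278.
True area = apparent / (areal scale) = 56900 / 2.278 ≈ 25000 km².

25000 km²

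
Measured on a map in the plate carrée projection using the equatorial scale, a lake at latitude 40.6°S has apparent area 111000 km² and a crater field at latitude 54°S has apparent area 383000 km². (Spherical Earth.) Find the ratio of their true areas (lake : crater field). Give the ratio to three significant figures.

0.374

Plate carrée has h = 1 and k = sec φ, giving areal scale sec φ; true area = (apparent area) · cos φ.
True area of lake: 111000 × cos(40.6°) = 111000 × 0.7593 = 84280 km².
True area of crater field: 383000 × cos(54°) = 383000 × 0.5878 = 225100 km².
Ratio = 84280 / 225100 ≈ 0.374.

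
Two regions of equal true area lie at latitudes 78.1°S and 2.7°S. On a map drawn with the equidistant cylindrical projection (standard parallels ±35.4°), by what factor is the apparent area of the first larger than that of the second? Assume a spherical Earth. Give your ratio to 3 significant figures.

4.84

The equidistant cylindrical projection with φ₀ = 35.4° has h = 1 (meridians true) and k = cos φ₀ / cos φ along parallels.
Areal scale at 78.1°: h·k = 1.000 × 3.953 = 3.953.
Areal scale at 2.7°: h·k = 1.000 × 0.8160 = 0.8160.
Ratio = 3.953/0.8160 ≈ 4.84.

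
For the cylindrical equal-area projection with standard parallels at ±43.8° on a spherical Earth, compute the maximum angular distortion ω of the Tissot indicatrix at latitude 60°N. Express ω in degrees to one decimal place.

For cylindrical equal-area with standard parallel φ₀, h = cos φ / cos φ₀ and k = cos φ₀ / cos φ, so h·k = 1.
At 60°: h = 0.6928, k = 1.444; principal scales a = 1.444, b = 0.6928.
sin(ω/2) = (a − b)/(a + b) = 0.7508/2.136 = 0.3514, so ω = 2 arcsin(0.3514) ≈ 41.2°.

41.2°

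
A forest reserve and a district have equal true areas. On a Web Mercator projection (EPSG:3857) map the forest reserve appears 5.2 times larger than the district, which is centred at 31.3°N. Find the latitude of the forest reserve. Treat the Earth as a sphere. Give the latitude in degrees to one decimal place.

68.0°

On Mercator, (apparent₁)/(apparent₂) = sec²φ₁ / sec²φ₂ when true areas are equal.
cos²φ₂ / cos²φ₁ = 5.2  ⇒  cos φ₁ = cos 31.3° / √5.2 = 0.8545/2.280 = 0.3747.
φ₁ = arccos(0.3747) ≈ 68.0°.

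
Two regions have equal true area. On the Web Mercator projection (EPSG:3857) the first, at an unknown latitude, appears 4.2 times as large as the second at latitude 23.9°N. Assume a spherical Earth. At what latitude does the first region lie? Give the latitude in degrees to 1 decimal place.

For equal true areas on Mercator, apparent areas scale as sec²φ, so the ratio is cos²φ₂ / cos²φ₁.
cos²φ₂ / cos²φ₁ = 4.2  ⇒  cos φ₁ = cos 23.9° / √4.2 = 0.9143/2.049 = 0.4461.
φ₁ = arccos(0.4461) ≈ 63.5°.

63.5°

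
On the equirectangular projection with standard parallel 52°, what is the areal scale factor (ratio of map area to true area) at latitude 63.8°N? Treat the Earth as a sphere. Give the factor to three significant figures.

1.39

With standard parallel φ₀ = 52°, the equirectangular projection gives x = Rλ cos φ₀, y = Rφ, so h = 1 and k = cos 52° / cos φ.
Areal scale = h·k = 1 × cos φ₀ / cos φ; at 63.8°, h = 1.000, k = 1.394, so h·k = 1.394.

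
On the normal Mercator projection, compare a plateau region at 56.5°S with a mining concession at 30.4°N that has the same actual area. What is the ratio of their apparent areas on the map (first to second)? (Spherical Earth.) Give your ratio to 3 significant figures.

2.44

On Mercator, area is exaggerated by sec²φ = 1/cos²φ.
At 56.5°: sec²(56.5°) = 1/0.5519² = 3.283.
At 30.4°: sec²(30.4°) = 1/0.8625² = 1.344.
Ratio = 3.283/1.344 = cos²(30.4°)/cos²(56.5°) ≈ 2.44.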